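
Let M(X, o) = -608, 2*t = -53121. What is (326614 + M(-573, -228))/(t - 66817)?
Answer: -652012/186755 ≈ -3.4913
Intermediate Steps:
t = -53121/2 (t = (1/2)*(-53121) = -53121/2 ≈ -26561.)
(326614 + M(-573, -228))/(t - 66817) = (326614 - 608)/(-53121/2 - 66817) = 326006/(-186755/2) = 326006*(-2/186755) = -652012/186755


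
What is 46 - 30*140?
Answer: -4154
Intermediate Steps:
46 - 30*140 = 46 - 4200 = -4154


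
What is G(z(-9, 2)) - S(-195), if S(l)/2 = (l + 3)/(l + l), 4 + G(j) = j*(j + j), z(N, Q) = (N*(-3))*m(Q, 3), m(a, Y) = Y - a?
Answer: 94446/65 ≈ 1453.0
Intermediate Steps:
z(N, Q) = -3*N*(3 - Q) (z(N, Q) = (N*(-3))*(3 - Q) = (-3*N)*(3 - Q) = -3*N*(3 - Q))
G(j) = -4 + 2*j**2 (G(j) = -4 + j*(j + j) = -4 + j*(2*j) = -4 + 2*j**2)
S(l) = (3 + l)/l (S(l) = 2*((l + 3)/(l + l)) = 2*((3 + l)/((2*l))) = 2*((3 + l)*(1/(2*l))) = 2*((3 + l)/(2*l)) = (3 + l)/l)
G(z(-9, 2)) - S(-195) = (-4 + 2*(3*(-9)*(-3 + 2))**2) - (3 - 195)/(-195) = (-4 + 2*(3*(-9)*(-1))**2) - (-1)*(-192)/195 = (-4 + 2*27**2) - 1*64/65 = (-4 + 2*729) - 64/65 = (-4 + 1458) - 64/65 = 1454 - 64/65 = 94446/65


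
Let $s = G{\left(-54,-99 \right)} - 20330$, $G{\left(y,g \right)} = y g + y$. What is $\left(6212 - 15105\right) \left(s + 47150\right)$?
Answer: $-285572016$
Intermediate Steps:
$G{\left(y,g \right)} = y + g y$ ($G{\left(y,g \right)} = g y + y = y + g y$)
$s = -15038$ ($s = - 54 \left(1 - 99\right) - 20330 = \left(-54\right) \left(-98\right) - 20330 = 5292 - 20330 = -15038$)
$\left(6212 - 15105\right) \left(s + 47150\right) = \left(6212 - 15105\right) \left(-15038 + 47150\right) = \left(6212 - 15105\right) 32112 = \left(-8893\right) 32112 = -285572016$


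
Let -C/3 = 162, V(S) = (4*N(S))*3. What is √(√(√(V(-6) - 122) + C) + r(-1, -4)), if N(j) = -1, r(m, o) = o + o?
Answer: √(-8 + √(-486 + I*√134)) ≈ 2.7953 + 3.9435*I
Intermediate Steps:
r(m, o) = 2*o
V(S) = -12 (V(S) = (4*(-1))*3 = -4*3 = -12)
C = -486 (C = -3*162 = -486)
√(√(√(V(-6) - 122) + C) + r(-1, -4)) = √(√(√(-12 - 122) - 486) + 2*(-4)) = √(√(√(-134) - 486) - 8) = √(√(I*√134 - 486) - 8) = √(√(-486 + I*√134) - 8) = √(-8 + √(-486 + I*√134))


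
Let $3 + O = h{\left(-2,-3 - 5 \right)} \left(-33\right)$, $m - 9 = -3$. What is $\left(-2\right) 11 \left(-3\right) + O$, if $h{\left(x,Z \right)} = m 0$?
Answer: $63$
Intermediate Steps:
$m = 6$ ($m = 9 - 3 = 6$)
$h{\left(x,Z \right)} = 0$ ($h{\left(x,Z \right)} = 6 \cdot 0 = 0$)
$O = -3$ ($O = -3 + 0 \left(-33\right) = -3 + 0 = -3$)
$\left(-2\right) 11 \left(-3\right) + O = \left(-2\right) 11 \left(-3\right) - 3 = \left(-22\right) \left(-3\right) - 3 = 66 - 3 = 63$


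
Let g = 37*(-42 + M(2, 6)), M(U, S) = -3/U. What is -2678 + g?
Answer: -8575/2 ≈ -4287.5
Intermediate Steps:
g = -3219/2 (g = 37*(-42 - 3/2) = 37*(-87/2) = -3219/2 ≈ -1609.5)
-2678 + g = -2678 - 3219/2 = -8575/2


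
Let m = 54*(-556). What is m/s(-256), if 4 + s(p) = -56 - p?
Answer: -7506/49 ≈ -153.18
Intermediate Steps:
s(p) = -60 - p (s(p) = -4 + (-56 - p) = -60 - p)
m = -30024
m/s(-256) = -30024/(-60 - 1*(-256)) = -30024/(-60 + 256) = -30024/196 = -30024*1/196 = -7506/49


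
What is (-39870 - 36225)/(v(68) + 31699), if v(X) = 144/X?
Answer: -1293615/538919 ≈ -2.4004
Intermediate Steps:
(-39870 - 36225)/(v(68) + 31699) = (-39870 - 36225)/(144/68 + 31699) = -76095/(144*(1/68) + 31699) = -76095/(36/17 + 31699) = -76095/538919/17 = -76095*17/538919 = -1293615/538919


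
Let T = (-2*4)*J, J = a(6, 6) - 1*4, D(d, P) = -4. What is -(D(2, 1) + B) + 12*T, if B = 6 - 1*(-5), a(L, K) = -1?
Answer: 473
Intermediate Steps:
J = -5 (J = -1 - 1*4 = -1 - 4 = -5)
B = 11 (B = 6 + 5 = 11)
T = 40 (T = -2*4*(-5) = -8*(-5) = 40)
-(D(2, 1) + B) + 12*T = -(-4 + 11) + 12*40 = -1*7 + 480 = -7 + 480 = 473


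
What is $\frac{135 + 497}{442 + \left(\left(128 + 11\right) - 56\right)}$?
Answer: $\frac{632}{525} \approx 1.2038$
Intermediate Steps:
$\frac{135 + 497}{442 + \left(\left(128 + 11\right) - 56\right)} = \frac{632}{442 + \left(139 - 56\right)} = \frac{632}{442 + 83} = \frac{632}{525}$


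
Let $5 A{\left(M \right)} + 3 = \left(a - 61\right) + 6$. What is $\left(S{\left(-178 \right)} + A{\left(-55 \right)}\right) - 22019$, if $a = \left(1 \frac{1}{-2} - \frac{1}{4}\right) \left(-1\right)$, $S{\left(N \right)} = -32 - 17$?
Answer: $- \frac{441589}{20} \approx -22079.0$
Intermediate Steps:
$S{\left(N \right)} = -49$
$a = \frac{3}{4}$ ($a = \left(1 \left(- \frac{1}{2}\right) - \frac{1}{4}\right) \left(-1\right) = \left(- \frac{1}{2} - \frac{1}{4}\right) \left(-1\right) = \left(- \frac{3}{4}\right) \left(-1\right) = \frac{3}{4} \approx 0.75$)
$A{\left(M \right)} = - \frac{229}{20}$ ($A{\left(M \right)} = - \frac{3}{5} + \frac{\left(\frac{3}{4} - 61\right) + 6}{5} = - \frac{3}{5} + \frac{- \frac{241}{4} + 6}{5} = - \frac{3}{5} + \frac{1}{5} \left(- \frac{217}{4}\right) = - \frac{3}{5} - \frac{217}{20} = - \frac{229}{20}$)
$\left(S{\left(-178 \right)} + A{\left(-55 \right)}\right) - 22019 = \left(-49 - \frac{229}{20}\right) - 22019 = - \frac{1209}{20} - 22019 = - \frac{441589}{20}$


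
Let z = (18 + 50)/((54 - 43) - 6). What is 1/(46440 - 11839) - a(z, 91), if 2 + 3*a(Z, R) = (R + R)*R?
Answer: -190997519/34601 ≈ -5520.0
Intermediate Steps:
z = 68/5 (z = 68/(11 - 6) = 68/5 ≈ 13.600)
a(Z, R) = -⅔ + 2*R²/3 (a(Z, R) = -⅔ + ((R + R)*R)/3 = -⅔ + ((2*R)*R)/3 = -⅔ + (2*R²)/3 = -⅔ + 2*R²/3)
1/(46440 - 11839) - a(z, 91) = 1/(46440 - 11839) - (-⅔ + (⅔)*91²) = 1/34601 - (-⅔ + (⅔)*8281) = 1/34601 - (-⅔ + 16562/3) = 1/34601 - 1*5520 = 1/34601 - 5520 = -190997519/34601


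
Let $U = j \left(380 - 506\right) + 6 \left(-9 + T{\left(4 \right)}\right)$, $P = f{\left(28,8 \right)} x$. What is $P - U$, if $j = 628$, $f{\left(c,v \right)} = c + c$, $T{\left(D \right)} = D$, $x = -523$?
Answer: $49870$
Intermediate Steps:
$f{\left(c,v \right)} = 2 c$
$P = -29288$ ($P = 2 \cdot 28 \left(-523\right) = 56 \left(-523\right) = -29288$)
$U = -79158$ ($U = 628 \left(380 - 506\right) + 6 \left(-9 + 4\right) = 628 \left(380 - 506\right) + 6 \left(-5\right) = 628 \left(-126\right) - 30 = -79128 - 30 = -79158$)
$P - U = -29288 - -79158 = -29288 + 79158 = 49870$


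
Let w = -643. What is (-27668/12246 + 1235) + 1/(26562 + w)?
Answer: 195638458372/158702037 ≈ 1232.7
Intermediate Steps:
(-27668/12246 + 1235) + 1/(26562 + w) = (-27668/12246 + 1235) + 1/(26562 - 643) = (-27668*1/12246 + 1235) + 1/25919 = (-13834/6123 + 1235) + 1/25919 = 7548071/6123 + 1/25919 = 195638458372/158702037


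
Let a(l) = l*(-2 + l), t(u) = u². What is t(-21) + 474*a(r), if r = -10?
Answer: 57321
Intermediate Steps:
t(-21) + 474*a(r) = (-21)² + 474*(-10*(-2 - 10)) = 441 + 474*(-10*(-12)) = 441 + 474*120 = 441 + 56880 = 57321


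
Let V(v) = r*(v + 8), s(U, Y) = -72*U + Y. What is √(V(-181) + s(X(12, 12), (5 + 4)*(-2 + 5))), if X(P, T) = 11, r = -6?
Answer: √273 ≈ 16.523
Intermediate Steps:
s(U, Y) = Y - 72*U
V(v) = -48 - 6*v (V(v) = -6*(v + 8) = -6*(8 + v) = -48 - 6*v)
√(V(-181) + s(X(12, 12), (5 + 4)*(-2 + 5))) = √((-48 - 6*(-181)) + ((5 + 4)*(-2 + 5) - 72*11)) = √((-48 + 1086) + (9*3 - 792)) = √(1038 + (27 - 792)) = √(1038 - 765) = √273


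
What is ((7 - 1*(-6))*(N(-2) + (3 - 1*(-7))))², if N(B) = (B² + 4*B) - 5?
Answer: 169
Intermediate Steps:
N(B) = -5 + B² + 4*B
((7 - 1*(-6))*(N(-2) + (3 - 1*(-7))))² = ((7 - 1*(-6))*((-5 + (-2)² + 4*(-2)) + (3 - 1*(-7))))² = ((7 + 6)*((-5 + 4 - 8) + (3 + 7)))² = (13*(-9 + 10))² = (13*1)² = 13² = 169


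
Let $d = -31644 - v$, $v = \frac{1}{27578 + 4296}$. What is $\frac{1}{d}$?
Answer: $- \frac{31874}{1008620857} \approx -3.1602 \cdot 10^{-5}$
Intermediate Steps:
$v = \frac{1}{31874} \approx 3.1374 \cdot 10^{-5}$
$d = - \frac{1008620857}{31874}$ ($d = -31644 - \frac{1}{31874} = - \frac{1008620857}{31874} \approx -31644.0$)
$\frac{1}{d} = \frac{1}{- \frac{1008620857}{31874}} = - \frac{31874}{1008620857}$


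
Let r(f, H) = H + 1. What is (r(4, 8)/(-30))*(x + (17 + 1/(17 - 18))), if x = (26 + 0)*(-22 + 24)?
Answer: -102/5 ≈ -20.400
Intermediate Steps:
r(f, H) = 1 + H
x = 52 (x = 26*2 = 52)
(r(4, 8)/(-30))*(x + (17 + 1/(17 - 18))) = ((1 + 8)/(-30))*(52 + (17 + 1/(17 - 18))) = (9*(-1/30))*(52 + (17 + 1/(-1))) = -3*(52 + (17 - 1))/10 = -3*(52 + 16)/10 = -3/10*68 = -102/5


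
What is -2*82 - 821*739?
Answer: -606883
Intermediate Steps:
-2*82 - 821*739 = -164 - 606719 = -606883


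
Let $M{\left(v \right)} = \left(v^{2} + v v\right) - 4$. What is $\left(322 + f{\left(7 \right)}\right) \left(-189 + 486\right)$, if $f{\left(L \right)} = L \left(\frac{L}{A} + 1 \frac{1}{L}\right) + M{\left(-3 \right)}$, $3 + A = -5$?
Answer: $\frac{786159}{8} \approx 98270.0$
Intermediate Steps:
$A = -8$ ($A = -3 - 5 = -8$)
$M{\left(v \right)} = -4 + 2 v^{2}$ ($M{\left(v \right)} = \left(v^{2} + v^{2}\right) - 4 = 2 v^{2} - 4 = -4 + 2 v^{2}$)
$f{\left(L \right)} = 14 + L \left(\frac{1}{L} - \frac{L}{8}\right)$ ($f{\left(L \right)} = L \left(\frac{L}{-8} + 1 \frac{1}{L}\right) - \left(4 - 2 \left(-3\right)^{2}\right) = L \left(L \left(- \frac{1}{8}\right) + \frac{1}{L}\right) + \left(-4 + 2 \cdot 9\right) = L \left(- \frac{L}{8} + \frac{1}{L}\right) + \left(-4 + 18\right) = L \left(\frac{1}{L} - \frac{L}{8}\right) + 14 = 14 + L \left(\frac{1}{L} - \frac{L}{8}\right)$)
$\left(322 + f{\left(7 \right)}\right) \left(-189 + 486\right) = \left(322 + \left(15 - \frac{7^{2}}{8}\right)\right) \left(-189 + 486\right) = \left(322 + \left(15 - \frac{49}{8}\right)\right) 297 = \left(322 + \frac{71}{8}\right) 297 = \frac{2647}{8} \cdot 297 = \frac{786159}{8}$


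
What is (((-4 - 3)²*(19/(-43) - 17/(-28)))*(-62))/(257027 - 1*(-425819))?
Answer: -43183/58724756 ≈ -0.00073535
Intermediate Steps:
(((-4 - 3)²*(19/(-43) - 17/(-28)))*(-62))/(257027 - 1*(-425819)) = (((-7)²*(19*(-1/43) - 17*(-1/28)))*(-62))/(257027 + 425819) = ((49*(-19/43 + 17/28))*(-62))/682846 = ((49*(199/1204))*(-62))*(1/682846) = ((1393/172)*(-62))*(1/682846) = -43183/86*1/682846 = -43183/58724756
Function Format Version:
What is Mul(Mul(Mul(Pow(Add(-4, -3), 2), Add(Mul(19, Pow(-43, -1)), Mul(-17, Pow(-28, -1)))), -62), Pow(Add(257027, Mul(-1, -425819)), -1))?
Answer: Rational(-43183, 58724756) ≈ -0.00073535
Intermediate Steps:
Mul(Mul(Mul(Pow(Add(-4, -3), 2), Add(Mul(19, Pow(-43, -1)), Mul(-17, Pow(-28, -1)))), -62), Pow(Add(257027, Mul(-1, -425819)), -1)) = Mul(Mul(Mul(Pow(-7, 2), Add(Mul(19, Rational(-1, 43)), Mul(-17, Rational(-1, 28)))), -62), Pow(Add(257027, 425819), -1)) = Mul(Mul(Mul(49, Add(Rational(-19, 43), Rational(17, 28))), -62), Pow(682846, -1)) = Mul(Mul(Mul(49, Rational(199, 1204)), -62), Rational(1, 682846)) = Mul(Mul(Rational(1393, 172), -62), Rational(1, 682846)) = Mul(Rational(-43183, 86), Rational(1, 682846)) = Rational(-43183, 58724756)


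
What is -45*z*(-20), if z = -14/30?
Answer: -420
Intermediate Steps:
z = -7/15 (z = -14*1/30 = -7/15 ≈ -0.46667)
-45*z*(-20) = -45*(-7/15)*(-20) = 21*(-20) = -420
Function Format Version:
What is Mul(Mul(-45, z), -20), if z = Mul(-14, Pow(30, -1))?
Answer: -420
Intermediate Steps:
z = Rational(-7, 15) (z = Mul(-14, Rational(1, 30)) = Rational(-7, 15) ≈ -0.46667)
Mul(Mul(-45, z), -20) = Mul(Mul(-45, Rational(-7, 15)), -20) = Mul(21, -20) = -420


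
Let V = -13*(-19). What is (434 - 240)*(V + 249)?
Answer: 96224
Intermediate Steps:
V = 247
(434 - 240)*(V + 249) = (434 - 240)*(247 + 249) = 194*496 = 96224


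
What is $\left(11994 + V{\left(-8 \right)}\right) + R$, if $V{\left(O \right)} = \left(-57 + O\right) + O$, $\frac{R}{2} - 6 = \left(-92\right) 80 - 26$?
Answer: $-2839$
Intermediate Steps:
$R = -14760$ ($R = 12 + 2 \left(\left(-92\right) 80 - 26\right) = 12 + 2 \left(-7360 - 26\right) = 12 + 2 \left(-7386\right) = 12 - 14772 = -14760$)
$V{\left(O \right)} = -57 + 2 O$
$\left(11994 + V{\left(-8 \right)}\right) + R = \left(11994 + \left(-57 + 2 \left(-8\right)\right)\right) - 14760 = \left(11994 - 73\right) - 14760 = 11921 - 14760 = -2839$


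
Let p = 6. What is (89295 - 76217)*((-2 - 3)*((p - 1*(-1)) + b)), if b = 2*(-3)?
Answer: -65390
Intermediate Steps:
b = -6
(89295 - 76217)*((-2 - 3)*((p - 1*(-1)) + b)) = (89295 - 76217)*((-2 - 3)*((6 - 1*(-1)) - 6)) = 13078*(-5*((6 + 1) - 6)) = 13078*(-5*(7 - 6)) = 13078*(-5*1) = 13078*(-5) = -65390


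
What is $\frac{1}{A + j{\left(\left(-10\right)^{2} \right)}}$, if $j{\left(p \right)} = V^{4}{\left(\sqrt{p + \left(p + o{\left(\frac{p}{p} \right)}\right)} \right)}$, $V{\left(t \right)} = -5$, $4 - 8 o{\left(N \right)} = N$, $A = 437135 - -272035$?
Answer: $\frac{1}{709795} \approx 1.4089 \cdot 10^{-6}$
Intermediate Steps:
$A = 709170$ ($A = 437135 + 272035 = 709170$)
$o{\left(N \right)} = \frac{1}{2} - \frac{N}{8}$
$j{\left(p \right)} = 625$ ($j{\left(p \right)} = \left(-5\right)^{4} = 625$)
$\frac{1}{A + j{\left(\left(-10\right)^{2} \right)}} = \frac{1}{709170 + 625} = \frac{1}{709795}$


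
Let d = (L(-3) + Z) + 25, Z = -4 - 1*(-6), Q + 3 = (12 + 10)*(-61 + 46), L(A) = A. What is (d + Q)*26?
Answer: -8034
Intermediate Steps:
Q = -333 (Q = -3 + (12 + 10)*(-61 + 46) = -3 + 22*(-15) = -3 - 330 = -333)
Z = 2 (Z = -4 + 6 = 2)
d = 24 (d = (-3 + 2) + 25 = -1 + 25 = 24)
(d + Q)*26 = (24 - 333)*26 = -309*26 = -8034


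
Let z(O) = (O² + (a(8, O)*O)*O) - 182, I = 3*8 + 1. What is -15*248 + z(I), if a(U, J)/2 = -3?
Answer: -7027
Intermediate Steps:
a(U, J) = -6 (a(U, J) = 2*(-3) = -6)
I = 25 (I = 24 + 1 = 25)
z(O) = -182 - 5*O² (z(O) = (O² + (-6*O)*O) - 182 = (O² - 6*O²) - 182 = -5*O² - 182 = -182 - 5*O²)
-15*248 + z(I) = -15*248 + (-182 - 5*25²) = -3720 + (-182 - 5*625) = -3720 + (-182 - 3125) = -3720 - 3307 = -7027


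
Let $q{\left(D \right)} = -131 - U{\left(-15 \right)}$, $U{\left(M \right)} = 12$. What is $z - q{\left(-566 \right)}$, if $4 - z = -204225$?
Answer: $204372$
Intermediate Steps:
$z = 204229$ ($z = 4 - -204225 = 4 + 204225 = 204229$)
$q{\left(D \right)} = -143$ ($q{\left(D \right)} = -131 - 12 = -143$)
$z - q{\left(-566 \right)} = 204229 - -143 = 204229 + 143 = 204372$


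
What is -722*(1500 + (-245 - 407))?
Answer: -612256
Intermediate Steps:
-722*(1500 + (-245 - 407)) = -722*(1500 - 652) = -722*848 = -612256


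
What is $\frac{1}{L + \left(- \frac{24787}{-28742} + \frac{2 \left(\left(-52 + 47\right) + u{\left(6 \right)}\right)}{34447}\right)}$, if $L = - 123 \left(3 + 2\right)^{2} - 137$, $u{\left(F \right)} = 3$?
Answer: $- \frac{141439382}{454181334581} \approx -0.00031142$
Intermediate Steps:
$L = -3212$ ($L = - 123 \cdot 5^{2} - 137 = \left(-123\right) 25 - 137 = -3075 - 137 = -3212$)
$\frac{1}{L + \left(- \frac{24787}{-28742} + \frac{2 \left(\left(-52 + 47\right) + u{\left(6 \right)}\right)}{34447}\right)} = \frac{1}{-3212 + \left(- \frac{24787}{-28742} + \frac{2 \left(\left(-52 + 47\right) + 3\right)}{34447}\right)} = \frac{1}{-3212 + \left(\left(-24787\right) \left(- \frac{1}{28742}\right) + 2 \left(-5 + 3\right) \frac{1}{34447}\right)} = \frac{1}{-3212 + \left(\frac{3541}{4106} + 2 \left(-2\right) \frac{1}{34447}\right)} = \frac{1}{-3212 + \left(\frac{3541}{4106} - \frac{4}{34447}\right)} = \frac{1}{-3212 + \frac{121960403}{141439382}} = \frac{1}{- \frac{454181334581}{141439382}} = - \frac{141439382}{454181334581}$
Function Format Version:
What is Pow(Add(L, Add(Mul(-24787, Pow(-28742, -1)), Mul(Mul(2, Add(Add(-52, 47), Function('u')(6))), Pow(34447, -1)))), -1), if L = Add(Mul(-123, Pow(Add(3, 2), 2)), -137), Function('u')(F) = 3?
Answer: Rational(-141439382, 454181334581) ≈ -0.00031142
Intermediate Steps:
L = -3212 (L = Add(Mul(-123, Pow(5, 2)), -137) = Add(Mul(-123, 25), -137) = Add(-3075, -137) = -3212)
Pow(Add(L, Add(Mul(-24787, Pow(-28742, -1)), Mul(Mul(2, Add(Add(-52, 47), Function('u')(6))), Pow(34447, -1)))), -1) = Pow(Add(-3212, Add(Mul(-24787, Pow(-28742, -1)), Mul(Mul(2, Add(Add(-52, 47), 3)), Pow(34447, -1)))), -1) = Pow(Add(-3212, Add(Mul(-24787, Rational(-1, 28742)), Mul(Mul(2, Add(-5, 3)), Rational(1, 34447)))), -1) = Pow(Add(-3212, Add(Rational(3541, 4106), Mul(Mul(2, -2), Rational(1, 34447)))), -1) = Pow(Add(-3212, Add(Rational(3541, 4106), Mul(-4, Rational(1, 34447)))), -1) = Pow(Add(-3212, Add(Rational(3541, 4106), Rational(-4, 34447))), -1) = Pow(Add(-3212, Rational(121960403, 141439382)), -1) = Pow(Rational(-454181334581, 141439382), -1) = Rational(-141439382, 454181334581)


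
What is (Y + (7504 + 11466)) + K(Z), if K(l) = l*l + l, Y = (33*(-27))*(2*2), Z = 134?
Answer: 33496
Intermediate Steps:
Y = -3564 (Y = -891*4 = -3564)
K(l) = l + l**2 (K(l) = l**2 + l = l + l**2)
(Y + (7504 + 11466)) + K(Z) = (-3564 + (7504 + 11466)) + 134*(1 + 134) = (-3564 + 18970) + 134*135 = 15406 + 18090 = 33496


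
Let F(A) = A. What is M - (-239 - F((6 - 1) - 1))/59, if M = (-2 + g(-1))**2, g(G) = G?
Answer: 774/59 ≈ 13.119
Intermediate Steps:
M = 9 (M = (-2 - 1)**2 = (-3)**2 = 9)
M - (-239 - F((6 - 1) - 1))/59 = 9 - (-239 - ((6 - 1) - 1))/59 = 9 - (-239 - (5 - 1))/59 = 9 - (-239 - 1*4)/59 = 9 - (-239 - 4)/59 = 9 - (-243)/59 = 9 - 1*(-243/59) = 9 + 243/59 = 774/59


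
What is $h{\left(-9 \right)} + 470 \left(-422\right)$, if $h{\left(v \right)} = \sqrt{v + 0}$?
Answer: $-198340 + 3 i \approx -1.9834 \cdot 10^{5} + 3.0 i$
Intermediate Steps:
$h{\left(v \right)} = \sqrt{v}$
$h{\left(-9 \right)} + 470 \left(-422\right) = \sqrt{-9} + 470 \left(-422\right) = 3 i - 198340 = -198340 + 3 i$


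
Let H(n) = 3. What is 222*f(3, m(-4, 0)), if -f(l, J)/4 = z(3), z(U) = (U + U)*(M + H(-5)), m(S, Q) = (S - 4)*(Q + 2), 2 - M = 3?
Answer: -10656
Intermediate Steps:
M = -1 (M = 2 - 1*3 = 2 - 3 = -1)
m(S, Q) = (-4 + S)*(2 + Q)
z(U) = 4*U (z(U) = (U + U)*(-1 + 3) = (2*U)*2 = 4*U)
f(l, J) = -48 (f(l, J) = -16*3 = -4*12 = -48)
222*f(3, m(-4, 0)) = 222*(-48) = -10656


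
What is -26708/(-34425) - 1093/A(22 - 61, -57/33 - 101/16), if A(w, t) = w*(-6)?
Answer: -3486317/895050 ≈ -3.8951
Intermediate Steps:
A(w, t) = -6*w
-26708/(-34425) - 1093/A(22 - 61, -57/33 - 101/16) = -26708/(-34425) - 1093*(-1/(6*(22 - 61))) = -26708*(-1/34425) - 1093/((-6*(-39))) = 26708/34425 - 1093/234 = -3486317/895050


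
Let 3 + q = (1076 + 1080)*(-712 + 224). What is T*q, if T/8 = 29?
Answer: -244094392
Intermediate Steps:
T = 232 (T = 8*29 = 232)
q = -1052131 (q = -3 + (1076 + 1080)*(-712 + 224) = -3 + 2156*(-488) = -3 - 1052128 = -1052131)
T*q = 232*(-1052131) = -244094392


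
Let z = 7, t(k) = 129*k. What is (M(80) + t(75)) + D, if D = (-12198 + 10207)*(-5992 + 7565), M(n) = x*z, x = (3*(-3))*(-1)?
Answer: -3122105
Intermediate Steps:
x = 9 (x = -9*(-1) = 9)
M(n) = 63 (M(n) = 9*7 = 63)
D = -3131843 (D = -1991*1573 = -3131843)
(M(80) + t(75)) + D = (63 + 129*75) - 3131843 = (63 + 9675) - 3131843 = 9738 - 3131843 = -3122105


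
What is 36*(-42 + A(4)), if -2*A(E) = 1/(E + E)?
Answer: -6057/4 ≈ -1514.3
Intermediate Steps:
A(E) = -1/(4*E) (A(E) = -1/(2*(E + E)) = -1/(2*E)/2 = -1/(4*E))
36*(-42 + A(4)) = 36*(-42 - ¼/4) = 36*(-42 - ¼*¼) = 36*(-42 - 1/16) = 36*(-673/16) = -6057/4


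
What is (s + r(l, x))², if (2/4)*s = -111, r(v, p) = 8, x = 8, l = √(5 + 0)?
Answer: 45796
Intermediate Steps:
l = √5 ≈ 2.2361
s = -222 (s = 2*(-111) = -222)
(s + r(l, x))² = (-222 + 8)² = (-214)² = 45796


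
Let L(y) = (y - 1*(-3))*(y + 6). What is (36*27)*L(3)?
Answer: 52488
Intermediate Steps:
L(y) = (3 + y)*(6 + y) (L(y) = (y + 3)*(6 + y) = (3 + y)*(6 + y))
(36*27)*L(3) = (36*27)*(18 + 3**2 + 9*3) = 972*(18 + 9 + 27) = 972*54 = 52488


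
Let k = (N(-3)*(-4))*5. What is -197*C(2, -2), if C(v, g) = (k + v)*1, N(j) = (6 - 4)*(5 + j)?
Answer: 15366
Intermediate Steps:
N(j) = 10 + 2*j (N(j) = 2*(5 + j) = 10 + 2*j)
k = -80 (k = ((10 + 2*(-3))*(-4))*5 = ((10 - 6)*(-4))*5 = (4*(-4))*5 = -16*5 = -80)
C(v, g) = -80 + v (C(v, g) = (-80 + v)*1 = -80 + v)
-197*C(2, -2) = -197*(-80 + 2) = -197*(-78) = 15366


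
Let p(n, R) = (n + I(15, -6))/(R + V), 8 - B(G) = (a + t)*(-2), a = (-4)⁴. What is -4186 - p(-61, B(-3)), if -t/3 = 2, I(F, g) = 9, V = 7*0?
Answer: -531609/127 ≈ -4185.9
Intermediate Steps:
V = 0
t = -6 (t = -3*2 = -6)
a = 256
B(G) = 508 (B(G) = 8 - (256 - 6)*(-2) = 8 - 250*(-2) = 8 - 1*(-500) = 8 + 500 = 508)
p(n, R) = (9 + n)/R (p(n, R) = (n + 9)/(R + 0) = (9 + n)/R)
-4186 - p(-61, B(-3)) = -4186 - (9 - 61)/508 = -4186 - (-52)/508 = -4186 - 1*(-13/127) = -4186 + 13/127 = -531609/127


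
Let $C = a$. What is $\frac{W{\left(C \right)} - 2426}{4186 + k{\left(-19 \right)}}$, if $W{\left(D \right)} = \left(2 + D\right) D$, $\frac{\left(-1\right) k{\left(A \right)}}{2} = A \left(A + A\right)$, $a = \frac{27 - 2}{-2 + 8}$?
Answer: $- \frac{86411}{98712} \approx -0.87539$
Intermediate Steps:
$a = \frac{25}{6} \approx 4.1667$
$C = \frac{25}{6} \approx 4.1667$
$k{\left(A \right)} = - 4 A^{2}$ ($k{\left(A \right)} = - 2 A \left(A + A\right) = - 2 A 2 A = - 2 \cdot 2 A^{2} = - 4 A^{2}$)
$W{\left(D \right)} = D \left(2 + D\right)$
$\frac{W{\left(C \right)} - 2426}{4186 + k{\left(-19 \right)}} = \frac{\frac{25 \left(2 + \frac{25}{6}\right)}{6} - 2426}{4186 - 4 \left(-19\right)^{2}} = \frac{\frac{25}{6} \cdot \frac{37}{6} - 2426}{4186 - 1444} = \frac{\frac{925}{36} - 2426}{4186 - 1444} = - \frac{86411}{36 \cdot 2742} = \left(- \frac{86411}{36}\right) \frac{1}{2742} = - \frac{86411}{98712}$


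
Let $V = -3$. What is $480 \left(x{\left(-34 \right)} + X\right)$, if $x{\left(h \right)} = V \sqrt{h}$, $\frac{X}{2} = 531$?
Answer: $509760 - 1440 i \sqrt{34} \approx 5.0976 \cdot 10^{5} - 8396.6 i$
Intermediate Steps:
$X = 1062$ ($X = 2 \cdot 531 = 1062$)
$x{\left(h \right)} = - 3 \sqrt{h}$
$480 \left(x{\left(-34 \right)} + X\right) = 480 \left(- 3 \sqrt{-34} + 1062\right) = 480 \left(- 3 i \sqrt{34} + 1062\right) = 480 \left(1062 - 3 i \sqrt{34}\right) = 509760 - 1440 i \sqrt{34}$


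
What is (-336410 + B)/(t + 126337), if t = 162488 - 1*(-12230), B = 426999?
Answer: 90589/301055 ≈ 0.30091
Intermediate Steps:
t = 174718 (t = 162488 + 12230 = 174718)
(-336410 + B)/(t + 126337) = (-336410 + 426999)/(174718 + 126337) = 90589/301055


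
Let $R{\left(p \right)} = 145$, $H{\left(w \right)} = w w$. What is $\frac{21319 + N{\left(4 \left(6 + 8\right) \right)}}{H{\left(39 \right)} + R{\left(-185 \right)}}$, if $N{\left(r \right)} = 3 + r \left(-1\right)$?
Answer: $\frac{217}{17} \approx 12.765$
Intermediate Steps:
$H{\left(w \right)} = w^{2}$
$N{\left(r \right)} = 3 - r$
$\frac{21319 + N{\left(4 \left(6 + 8\right) \right)}}{H{\left(39 \right)} + R{\left(-185 \right)}} = \frac{21319 + \left(3 - 4 \left(6 + 8\right)\right)}{39^{2} + 145} = \frac{21319 + \left(3 - 4 \cdot 14\right)}{1521 + 145} = \frac{21319 + \left(3 - 56\right)}{1666} = \left(21319 + \left(3 - 56\right)\right) \frac{1}{1666} = \left(21319 - 53\right) \frac{1}{1666} = 21266 \cdot \frac{1}{1666} = \frac{217}{17}$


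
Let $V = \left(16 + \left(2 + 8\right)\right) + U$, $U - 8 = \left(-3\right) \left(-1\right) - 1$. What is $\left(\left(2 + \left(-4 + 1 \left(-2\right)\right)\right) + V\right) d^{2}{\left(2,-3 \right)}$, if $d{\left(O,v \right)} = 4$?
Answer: $512$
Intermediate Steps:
$U = 10$ ($U = 8 - -2 = 8 + \left(3 - 1\right) = 8 + 2 = 10$)
$V = 36$ ($V = \left(16 + \left(2 + 8\right)\right) + 10 = \left(16 + 10\right) + 10 = 26 + 10 = 36$)
$\left(\left(2 + \left(-4 + 1 \left(-2\right)\right)\right) + V\right) d^{2}{\left(2,-3 \right)} = \left(\left(2 + \left(-4 + 1 \left(-2\right)\right)\right) + 36\right) 4^{2} = \left(\left(2 - 6\right) + 36\right) 16 = \left(-4 + 36\right) 16 = 32 \cdot 16 = 512$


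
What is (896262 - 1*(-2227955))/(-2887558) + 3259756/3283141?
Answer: -844510409749/9480260059678 ≈ -0.089081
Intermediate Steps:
(896262 - 1*(-2227955))/(-2887558) + 3259756/3283141 = (896262 + 2227955)*(-1/2887558) + 3259756*(1/3283141) = 3124217*(-1/2887558) + 3259756/3283141 = -3124217/2887558 + 3259756/3283141 = -844510409749/9480260059678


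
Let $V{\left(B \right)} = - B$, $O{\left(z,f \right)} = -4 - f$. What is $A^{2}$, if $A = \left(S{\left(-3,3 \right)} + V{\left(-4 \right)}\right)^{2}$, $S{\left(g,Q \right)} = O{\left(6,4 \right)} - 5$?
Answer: $6561$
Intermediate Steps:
$S{\left(g,Q \right)} = -13$ ($S{\left(g,Q \right)} = \left(-4 - 4\right) - 5 = -8 - 5 = -13$)
$A = 81$ ($A = \left(-13 - -4\right)^{2} = \left(-13 + 4\right)^{2} = \left(-9\right)^{2} = 81$)
$A^{2} = 81^{2} = 6561$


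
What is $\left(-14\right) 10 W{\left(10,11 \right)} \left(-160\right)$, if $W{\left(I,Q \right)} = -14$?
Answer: $-313600$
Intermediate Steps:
$\left(-14\right) 10 W{\left(10,11 \right)} \left(-160\right) = \left(-14\right) 10 \left(-14\right) \left(-160\right) = \left(-140\right) \left(-14\right) \left(-160\right) = 1960 \left(-160\right) = -313600$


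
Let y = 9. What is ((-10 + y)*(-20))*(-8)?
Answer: -160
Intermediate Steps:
((-10 + y)*(-20))*(-8) = ((-10 + 9)*(-20))*(-8) = -1*(-20)*(-8) = 20*(-8) = -160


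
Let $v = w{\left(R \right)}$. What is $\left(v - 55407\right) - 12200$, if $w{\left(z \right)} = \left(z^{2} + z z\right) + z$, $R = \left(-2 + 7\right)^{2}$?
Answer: $-66332$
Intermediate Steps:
$R = 25$ ($R = 5^{2} = 25$)
$w{\left(z \right)} = z + 2 z^{2}$ ($w{\left(z \right)} = \left(z^{2} + z^{2}\right) + z = 2 z^{2} + z = z + 2 z^{2}$)
$v = 1275$ ($v = 25 \left(1 + 2 \cdot 25\right) = 25 \left(1 + 50\right) = 25 \cdot 51 = 1275$)
$\left(v - 55407\right) - 12200 = \left(1275 - 55407\right) - 12200 = -54132 - 12200 = -66332$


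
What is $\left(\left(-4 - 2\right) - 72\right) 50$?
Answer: $-3900$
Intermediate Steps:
$\left(\left(-4 - 2\right) - 72\right) 50 = \left(-6 - 72\right) 50 = \left(-78\right) 50 = -3900$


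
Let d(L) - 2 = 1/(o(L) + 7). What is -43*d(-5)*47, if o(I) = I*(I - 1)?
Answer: -151575/37 ≈ -4096.6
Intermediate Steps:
o(I) = I*(-1 + I)
d(L) = 2 + 1/(7 + L*(-1 + L)) (d(L) = 2 + 1/(L*(-1 + L) + 7) = 2 + 1/(7 + L*(-1 + L)))
-43*d(-5)*47 = -43*(15 + 2*(-5)*(-1 - 5))/(7 - 5*(-1 - 5))*47 = -43*(15 + 2*(-5)*(-6))/(7 - 5*(-6))*47 = -43*(15 + 60)/(7 + 30)*47 = -43*75/37*47 = -3225/37*47 = -151575/37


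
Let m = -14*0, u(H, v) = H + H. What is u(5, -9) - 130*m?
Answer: 10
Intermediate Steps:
u(H, v) = 2*H
m = 0
u(5, -9) - 130*m = 2*5 - 130*0 = 10 + 0 = 10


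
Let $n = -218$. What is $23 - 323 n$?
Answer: $70437$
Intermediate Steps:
$23 - 323 n = 23 - -70414 = 23 + 70414 = 70437$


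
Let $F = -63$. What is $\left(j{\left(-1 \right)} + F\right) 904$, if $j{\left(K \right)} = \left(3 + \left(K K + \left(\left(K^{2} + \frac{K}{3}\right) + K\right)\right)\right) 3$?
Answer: $-47008$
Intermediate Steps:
$j{\left(K \right)} = 9 + 4 K + 6 K^{2}$ ($j{\left(K \right)} = \left(3 + \left(K^{2} + \left(\left(K^{2} + \frac{K}{3}\right) + K\right)\right)\right) 3 = \left(3 + \left(K^{2} + \left(K^{2} + \frac{4 K}{3}\right)\right)\right) 3 = \left(3 + \left(2 K^{2} + \frac{4 K}{3}\right)\right) 3 = \left(3 + 2 K^{2} + \frac{4 K}{3}\right) 3 = 9 + 4 K + 6 K^{2}$)
$\left(j{\left(-1 \right)} + F\right) 904 = \left(\left(9 + 4 \left(-1\right) + 6 \left(-1\right)^{2}\right) - 63\right) 904 = \left(\left(9 - 4 + 6 \cdot 1\right) - 63\right) 904 = \left(\left(9 - 4 + 6\right) - 63\right) 904 = \left(11 - 63\right) 904 = \left(-52\right) 904 = -47008$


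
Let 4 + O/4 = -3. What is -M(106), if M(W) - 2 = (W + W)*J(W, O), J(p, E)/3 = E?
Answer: 17806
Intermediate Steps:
O = -28 (O = -16 + 4*(-3) = -16 - 12 = -28)
J(p, E) = 3*E
M(W) = 2 - 168*W (M(W) = 2 + (W + W)*(3*(-28)) = 2 + (2*W)*(-84) = 2 - 168*W)
-M(106) = -(2 - 168*106) = -(2 - 17808) = -1*(-17806) = 17806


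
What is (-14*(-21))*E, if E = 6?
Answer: 1764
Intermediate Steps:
(-14*(-21))*E = -14*(-21)*6 = 294*6 = 1764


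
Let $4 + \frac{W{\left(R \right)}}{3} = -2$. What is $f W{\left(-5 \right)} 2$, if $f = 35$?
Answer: $-1260$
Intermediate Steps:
$W{\left(R \right)} = -18$ ($W{\left(R \right)} = -12 + 3 \left(-2\right) = -12 - 6 = -18$)
$f W{\left(-5 \right)} 2 = 35 \left(-18\right) 2 = \left(-630\right) 2 = -1260$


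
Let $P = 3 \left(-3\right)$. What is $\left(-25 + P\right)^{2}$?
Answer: $1156$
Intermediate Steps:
$P = -9$
$\left(-25 + P\right)^{2} = \left(-25 - 9\right)^{2} = \left(-34\right)^{2} = 1156$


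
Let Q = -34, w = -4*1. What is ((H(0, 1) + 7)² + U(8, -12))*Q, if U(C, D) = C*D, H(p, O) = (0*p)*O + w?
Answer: 2958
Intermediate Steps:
w = -4
H(p, O) = -4 (H(p, O) = (0*p)*O - 4 = 0*O - 4 = 0 - 4 = -4)
((H(0, 1) + 7)² + U(8, -12))*Q = ((-4 + 7)² + 8*(-12))*(-34) = (3² - 96)*(-34) = (9 - 96)*(-34) = -87*(-34) = 2958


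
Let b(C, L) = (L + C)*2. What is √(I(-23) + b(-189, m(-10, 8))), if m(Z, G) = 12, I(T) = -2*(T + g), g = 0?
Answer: 2*I*√77 ≈ 17.55*I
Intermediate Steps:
I(T) = -2*T (I(T) = -2*(T + 0) = -2*T)
b(C, L) = 2*C + 2*L (b(C, L) = (C + L)*2 = 2*C + 2*L)
√(I(-23) + b(-189, m(-10, 8))) = √(-2*(-23) + (2*(-189) + 2*12)) = √(46 + (-378 + 24)) = √(46 - 354) = √(-308) = 2*I*√77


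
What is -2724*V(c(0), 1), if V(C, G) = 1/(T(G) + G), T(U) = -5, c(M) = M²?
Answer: 681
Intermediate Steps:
V(C, G) = 1/(-5 + G)
-2724*V(c(0), 1) = -2724/(-5 + 1) = -2724/(-4) = -2724*(-¼) = 681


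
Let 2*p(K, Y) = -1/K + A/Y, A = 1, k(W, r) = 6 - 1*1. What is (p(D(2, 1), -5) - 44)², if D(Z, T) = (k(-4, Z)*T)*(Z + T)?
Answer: 438244/225 ≈ 1947.8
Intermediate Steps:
k(W, r) = 5 (k(W, r) = 6 - 1 = 5)
D(Z, T) = 5*T*(T + Z) (D(Z, T) = (5*T)*(Z + T) = (5*T)*(T + Z) = 5*T*(T + Z))
p(K, Y) = 1/(2*Y) - 1/(2*K) (p(K, Y) = (-1/K + 1/Y)/2 = (1/Y - 1/K)/2 = 1/(2*Y) - 1/(2*K))
(p(D(2, 1), -5) - 44)² = ((½)*(5*1*(1 + 2) - 1*(-5))/((5*1*(1 + 2))*(-5)) - 44)² = ((½)*(-⅕)*(5*1*3 + 5)/(5*1*3) - 44)² = ((½)*(-⅕)*(15 + 5)/15 - 44)² = ((½)*(1/15)*(-⅕)*20 - 44)² = (-2/15 - 44)² = (-662/15)² = 438244/225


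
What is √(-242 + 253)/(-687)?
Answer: -√11/687 ≈ -0.0048277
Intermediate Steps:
√(-242 + 253)/(-687) = √11*(-1/687) = -√11/687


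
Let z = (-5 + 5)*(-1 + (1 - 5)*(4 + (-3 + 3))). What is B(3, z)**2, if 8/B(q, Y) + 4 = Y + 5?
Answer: 64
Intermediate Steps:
z = 0 (z = 0*(-1 - 4*(4 + 0)) = 0*(-1 - 4*4) = 0*(-1 - 16) = 0*(-17) = 0)
B(q, Y) = 8/(1 + Y) (B(q, Y) = 8/(-4 + (Y + 5)) = 8/(-4 + (5 + Y)) = 8/(1 + Y))
B(3, z)**2 = (8/(1 + 0))**2 = (8/1)**2 = (8*1)**2 = 8**2 = 64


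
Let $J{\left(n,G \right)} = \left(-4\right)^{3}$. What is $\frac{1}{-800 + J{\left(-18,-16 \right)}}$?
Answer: $- \frac{1}{864} \approx -0.0011574$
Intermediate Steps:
$J{\left(n,G \right)} = -64$
$\frac{1}{-800 + J{\left(-18,-16 \right)}} = \frac{1}{-800 - 64} = \frac{1}{-864} = - \frac{1}{864}$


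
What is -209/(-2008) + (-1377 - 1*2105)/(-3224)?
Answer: 958209/809224 ≈ 1.1841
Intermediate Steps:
-209/(-2008) + (-1377 - 1*2105)/(-3224) = -209*(-1/2008) + (-1377 - 2105)*(-1/3224) = 209/2008 - 3482*(-1/3224) = 209/2008 + 1741/1612 = 958209/809224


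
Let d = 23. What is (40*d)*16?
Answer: 14720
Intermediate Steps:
(40*d)*16 = (40*23)*16 = 920*16 = 14720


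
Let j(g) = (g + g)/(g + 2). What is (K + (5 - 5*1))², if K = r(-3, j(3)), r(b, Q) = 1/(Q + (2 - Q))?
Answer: ¼ ≈ 0.25000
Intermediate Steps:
j(g) = 2*g/(2 + g) (j(g) = (2*g)/(2 + g) = 2*g/(2 + g))
r(b, Q) = ½ (r(b, Q) = 1/2 = ½)
K = ½ ≈ 0.50000
(K + (5 - 5*1))² = (½ + (5 - 5*1))² = (½ + (5 - 5))² = (½ + 0)² = (½)² = ¼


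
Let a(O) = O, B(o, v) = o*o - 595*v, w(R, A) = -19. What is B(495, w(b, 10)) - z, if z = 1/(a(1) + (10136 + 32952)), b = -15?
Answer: 11045003369/43089 ≈ 2.5633e+5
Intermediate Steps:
B(o, v) = o² - 595*v
z = 1/43089 (z = 1/(1 + (10136 + 32952)) = 1/(1 + 43088) = 1/43089 ≈ 2.3208e-5)
B(495, w(b, 10)) - z = (495² - 595*(-19)) - 1*1/43089 = (245025 + 11305) - 1/43089 = 256330 - 1/43089 = 11045003369/43089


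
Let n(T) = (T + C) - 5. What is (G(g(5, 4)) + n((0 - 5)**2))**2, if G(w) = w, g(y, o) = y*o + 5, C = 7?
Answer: 2704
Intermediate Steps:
g(y, o) = 5 + o*y (g(y, o) = o*y + 5 = 5 + o*y)
n(T) = 2 + T (n(T) = (T + 7) - 5 = (7 + T) - 5 = 2 + T)
(G(g(5, 4)) + n((0 - 5)**2))**2 = ((5 + 4*5) + (2 + (0 - 5)**2))**2 = ((5 + 20) + (2 + (-5)**2))**2 = (25 + (2 + 25))**2 = (25 + 27)**2 = 52**2 = 2704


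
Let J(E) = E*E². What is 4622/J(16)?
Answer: 2311/2048 ≈ 1.1284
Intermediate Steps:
J(E) = E³
4622/J(16) = 4622/(16³) = 4622/4096 = 4622*(1/4096) = 2311/2048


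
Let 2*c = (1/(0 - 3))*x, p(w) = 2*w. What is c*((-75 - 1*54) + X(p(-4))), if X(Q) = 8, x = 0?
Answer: 0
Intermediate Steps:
c = 0 (c = ((1/(0 - 3))*0)/2 = ((1/(-3))*0)/2 = ((1*(-⅓))*0)/2 = (-⅓*0)/2 = (½)*0 = 0)
c*((-75 - 1*54) + X(p(-4))) = 0*((-75 - 1*54) + 8) = 0*((-75 - 54) + 8) = 0*(-129 + 8) = 0*(-121) = 0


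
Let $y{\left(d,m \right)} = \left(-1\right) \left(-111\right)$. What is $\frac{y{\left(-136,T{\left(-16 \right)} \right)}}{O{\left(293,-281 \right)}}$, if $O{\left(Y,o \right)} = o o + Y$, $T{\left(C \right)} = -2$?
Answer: $\frac{1}{714} \approx 0.0014006$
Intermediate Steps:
$O{\left(Y,o \right)} = Y + o^{2}$ ($O{\left(Y,o \right)} = o^{2} + Y = Y + o^{2}$)
$y{\left(d,m \right)} = 111$
$\frac{y{\left(-136,T{\left(-16 \right)} \right)}}{O{\left(293,-281 \right)}} = \frac{111}{293 + \left(-281\right)^{2}} = \frac{111}{293 + 78961} = \frac{111}{79254} = 111 \cdot \frac{1}{79254} = \frac{1}{714}$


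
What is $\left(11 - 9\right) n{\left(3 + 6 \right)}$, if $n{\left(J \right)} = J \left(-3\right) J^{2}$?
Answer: $-4374$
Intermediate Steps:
$n{\left(J \right)} = - 3 J^{3}$ ($n{\left(J \right)} = - 3 J J^{2} = - 3 J^{3}$)
$\left(11 - 9\right) n{\left(3 + 6 \right)} = \left(11 - 9\right) \left(- 3 \left(3 + 6\right)^{3}\right) = 2 \left(- 3 \cdot 9^{3}\right) = 2 \left(\left(-3\right) 729\right) = 2 \left(-2187\right) = -4374$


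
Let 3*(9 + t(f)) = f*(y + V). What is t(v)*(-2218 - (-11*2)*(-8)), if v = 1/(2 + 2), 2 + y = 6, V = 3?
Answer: 40299/2 ≈ 20150.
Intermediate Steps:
y = 4 (y = -2 + 6 = 4)
v = 1/4 ≈ 0.25000
t(f) = -9 + 7*f/3 (t(f) = -9 + (f*(4 + 3))/3 = -9 + (f*7)/3 = -9 + (7*f)/3 = -9 + 7*f/3)
t(v)*(-2218 - (-11*2)*(-8)) = (-9 + (7/3)*(1/4))*(-2218 - (-11*2)*(-8)) = (-9 + 7/12)*(-2218 - (-22)*(-8)) = -101*(-2218 - 1*176)/12 = -101*(-2218 - 176)/12 = -101/12*(-2394) = 40299/2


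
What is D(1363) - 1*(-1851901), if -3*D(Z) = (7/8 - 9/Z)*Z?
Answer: 44436155/24 ≈ 1.8515e+6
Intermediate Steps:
D(Z) = -Z*(7/8 - 9/Z)/3 (D(Z) = -(7/8 - 9/Z)*Z/3 = -Z*(7/8 - 9/Z)/3)
D(1363) - 1*(-1851901) = (3 - 7/24*1363) - 1*(-1851901) = (3 - 9541/24) + 1851901 = -9469/24 + 1851901 = 44436155/24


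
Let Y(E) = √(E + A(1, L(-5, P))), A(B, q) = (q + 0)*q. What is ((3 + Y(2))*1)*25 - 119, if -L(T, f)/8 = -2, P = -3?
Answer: -44 + 25*√258 ≈ 357.56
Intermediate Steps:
L(T, f) = 16 (L(T, f) = -8*(-2) = 16)
A(B, q) = q² (A(B, q) = q*q = q²)
Y(E) = √(256 + E) (Y(E) = √(E + 16²) = √(E + 256) = √(256 + E))
((3 + Y(2))*1)*25 - 119 = ((3 + √(256 + 2))*1)*25 - 119 = ((3 + √258)*1)*25 - 119 = (3 + √258)*25 - 119 = (75 + 25*√258) - 119 = -44 + 25*√258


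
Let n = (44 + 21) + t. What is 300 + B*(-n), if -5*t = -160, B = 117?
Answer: -11049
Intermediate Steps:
t = 32 (t = -⅕*(-160) = 32)
n = 97 (n = (44 + 21) + 32 = 65 + 32 = 97)
300 + B*(-n) = 300 + 117*(-1*97) = 300 + 117*(-97) = 300 - 11349 = -11049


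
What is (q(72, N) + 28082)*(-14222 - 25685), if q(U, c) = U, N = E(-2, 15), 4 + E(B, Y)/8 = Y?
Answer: -1123541678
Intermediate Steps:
E(B, Y) = -32 + 8*Y
N = 88 (N = -32 + 8*15 = -32 + 120 = 88)
(q(72, N) + 28082)*(-14222 - 25685) = (72 + 28082)*(-14222 - 25685) = 28154*(-39907) = -1123541678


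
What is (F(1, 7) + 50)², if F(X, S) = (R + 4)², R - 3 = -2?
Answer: 5625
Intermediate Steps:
R = 1 (R = 3 - 2 = 1)
F(X, S) = 25 (F(X, S) = (1 + 4)² = 5² = 25)
(F(1, 7) + 50)² = (25 + 50)² = 75² = 5625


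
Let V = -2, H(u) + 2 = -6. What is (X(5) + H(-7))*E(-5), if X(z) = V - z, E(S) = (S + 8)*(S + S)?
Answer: 450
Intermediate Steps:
H(u) = -8 (H(u) = -2 - 6 = -8)
E(S) = 2*S*(8 + S) (E(S) = (8 + S)*(2*S) = 2*S*(8 + S))
X(z) = -2 - z
(X(5) + H(-7))*E(-5) = ((-2 - 1*5) - 8)*(2*(-5)*(8 - 5)) = ((-2 - 5) - 8)*(2*(-5)*3) = (-7 - 8)*(-30) = -15*(-30) = 450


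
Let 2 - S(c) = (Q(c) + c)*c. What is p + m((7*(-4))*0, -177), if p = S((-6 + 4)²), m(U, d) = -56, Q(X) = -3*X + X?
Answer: -38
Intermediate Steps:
Q(X) = -2*X
S(c) = 2 + c² (S(c) = 2 - (-2*c + c)*c = 2 - (-c)*c = 2 - (-1)*c² = 2 + c²)
p = 18 (p = 2 + ((-6 + 4)²)² = 2 + ((-2)²)² = 2 + 4² = 2 + 16 = 18)
p + m((7*(-4))*0, -177) = 18 - 56 = -38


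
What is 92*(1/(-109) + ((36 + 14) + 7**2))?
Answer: 992680/109 ≈ 9107.2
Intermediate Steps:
92*(1/(-109) + ((36 + 14) + 7**2)) = 92*(-1/109 + (50 + 49)) = 92*(-1/109 + 99) = 92*(10790/109) = 992680/109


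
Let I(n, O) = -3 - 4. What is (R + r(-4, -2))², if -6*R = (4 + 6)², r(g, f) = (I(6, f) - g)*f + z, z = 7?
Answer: 121/9 ≈ 13.444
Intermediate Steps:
I(n, O) = -7
r(g, f) = 7 + f*(-7 - g) (r(g, f) = (-7 - g)*f + 7 = f*(-7 - g) + 7 = 7 + f*(-7 - g))
R = -50/3 (R = -(4 + 6)²/6 = -⅙*10² = -⅙*100 = -50/3 ≈ -16.667)
(R + r(-4, -2))² = (-50/3 + (7 - 7*(-2) - 1*(-2)*(-4)))² = (-50/3 + (7 + 14 - 8))² = (-50/3 + 13)² = (-11/3)² = 121/9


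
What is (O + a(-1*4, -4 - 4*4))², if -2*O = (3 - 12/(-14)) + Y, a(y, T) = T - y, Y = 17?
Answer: 34225/49 ≈ 698.47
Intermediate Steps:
O = -73/7 (O = -((3 - 12/(-14)) + 17)/2 = -((3 - 12*(-1/14)) + 17)/2 = -((3 + 6/7) + 17)/2 = -(27/7 + 17)/2 = -½*146/7 = -73/7 ≈ -10.429)
(O + a(-1*4, -4 - 4*4))² = (-73/7 + ((-4 - 4*4) - (-1)*4))² = (-73/7 + ((-4 - 16) - 1*(-4)))² = (-73/7 + (-20 + 4))² = (-73/7 - 16)² = (-185/7)² = 34225/49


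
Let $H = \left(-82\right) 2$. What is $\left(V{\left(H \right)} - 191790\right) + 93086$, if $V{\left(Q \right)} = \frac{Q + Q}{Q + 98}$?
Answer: $- \frac{3257068}{33} \approx -98699.0$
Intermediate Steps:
$H = -164$
$V{\left(Q \right)} = \frac{2 Q}{98 + Q}$
$\left(V{\left(H \right)} - 191790\right) + 93086 = \left(2 \left(-164\right) \frac{1}{98 - 164} - 191790\right) + 93086 = \left(2 \left(-164\right) \frac{1}{-66} - 191790\right) + 93086 = \left(2 \left(-164\right) \left(- \frac{1}{66}\right) - 191790\right) + 93086 = \left(\frac{164}{33} - 191790\right) + 93086 = - \frac{6328906}{33} + 93086 = - \frac{3257068}{33}$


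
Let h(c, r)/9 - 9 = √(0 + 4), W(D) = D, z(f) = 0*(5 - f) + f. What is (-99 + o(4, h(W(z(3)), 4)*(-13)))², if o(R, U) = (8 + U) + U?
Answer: 7102225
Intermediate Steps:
z(f) = f (z(f) = 0 + f = f)
h(c, r) = 99 (h(c, r) = 81 + 9*√(0 + 4) = 81 + 9*√4 = 81 + 9*2 = 81 + 18 = 99)
o(R, U) = 8 + 2*U
(-99 + o(4, h(W(z(3)), 4)*(-13)))² = (-99 + (8 + 2*(99*(-13))))² = (-99 + (8 + 2*(-1287)))² = (-99 + (8 - 2574))² = (-99 - 2566)² = (-2665)² = 7102225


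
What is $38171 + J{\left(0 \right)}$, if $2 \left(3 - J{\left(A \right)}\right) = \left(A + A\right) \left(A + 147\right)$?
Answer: $38174$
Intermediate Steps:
$J{\left(A \right)} = 3 - A \left(147 + A\right)$ ($J{\left(A \right)} = 3 - \frac{\left(A + A\right) \left(A + 147\right)}{2} = 3 - \frac{2 A \left(147 + A\right)}{2} = 3 - A \left(147 + A\right)$)
$38171 + J{\left(0 \right)} = 38171 - -3 = 38171 + \left(3 - 0 + 0\right) = 38171 + \left(3 + 0 + 0\right) = 38171 + 3 = 38174$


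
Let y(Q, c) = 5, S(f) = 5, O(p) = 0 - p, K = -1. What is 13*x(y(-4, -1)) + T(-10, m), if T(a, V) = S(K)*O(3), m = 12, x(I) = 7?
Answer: 76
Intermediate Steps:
O(p) = -p
T(a, V) = -15 (T(a, V) = 5*(-1*3) = 5*(-3) = -15)
13*x(y(-4, -1)) + T(-10, m) = 13*7 - 15 = 91 - 15 = 76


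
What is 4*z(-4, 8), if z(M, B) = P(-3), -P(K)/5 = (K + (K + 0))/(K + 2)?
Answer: -120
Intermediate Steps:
P(K) = -10*K/(2 + K) (P(K) = -5*(K + (K + 0))/(K + 2) = -5*(K + K)/(2 + K) = -5*2*K/(2 + K) = -10*K/(2 + K))
z(M, B) = -30 (z(M, B) = -10*(-3)/(2 - 3) = -10*(-3)/(-1) = -10*(-3)*(-1) = -30)
4*z(-4, 8) = 4*(-30) = -120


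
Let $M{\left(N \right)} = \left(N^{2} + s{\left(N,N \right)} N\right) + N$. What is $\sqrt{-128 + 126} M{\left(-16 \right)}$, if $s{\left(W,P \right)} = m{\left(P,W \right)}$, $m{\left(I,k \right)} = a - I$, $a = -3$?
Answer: $32 i \sqrt{2} \approx 45.255 i$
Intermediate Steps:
$m{\left(I,k \right)} = -3 - I$
$s{\left(W,P \right)} = -3 - P$
$M{\left(N \right)} = N + N^{2} + N \left(-3 - N\right)$ ($M{\left(N \right)} = \left(N^{2} + \left(-3 - N\right) N\right) + N = \left(N^{2} + N \left(-3 - N\right)\right) + N = N + N^{2} + N \left(-3 - N\right)$)
$\sqrt{-128 + 126} M{\left(-16 \right)} = \sqrt{-128 + 126} \left(\left(-2\right) \left(-16\right)\right) = \sqrt{-2} \cdot 32 = i \sqrt{2} \cdot 32 = 32 i \sqrt{2}$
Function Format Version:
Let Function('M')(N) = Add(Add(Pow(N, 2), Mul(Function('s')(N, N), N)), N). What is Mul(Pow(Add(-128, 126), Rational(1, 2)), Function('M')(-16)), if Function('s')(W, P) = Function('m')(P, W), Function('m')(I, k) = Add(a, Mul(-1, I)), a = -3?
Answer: Mul(32, I, Pow(2, Rational(1, 2))) ≈ Mul(45.255, I)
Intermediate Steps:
Function('m')(I, k) = Add(-3, Mul(-1, I))
Function('s')(W, P) = Add(-3, Mul(-1, P))
Function('M')(N) = Add(N, Pow(N, 2), Mul(N, Add(-3, Mul(-1, N)))) (Function('M')(N) = Add(Add(Pow(N, 2), Mul(Add(-3, Mul(-1, N)), N)), N) = Add(Add(Pow(N, 2), Mul(N, Add(-3, Mul(-1, N)))), N) = Add(N, Pow(N, 2), Mul(N, Add(-3, Mul(-1, N)))))
Mul(Pow(Add(-128, 126), Rational(1, 2)), Function('M')(-16)) = Mul(Pow(Add(-128, 126), Rational(1, 2)), Mul(-2, -16)) = Mul(Pow(-2, Rational(1, 2)), 32) = Mul(Mul(I, Pow(2, Rational(1, 2))), 32) = Mul(32, I, Pow(2, Rational(1, 2)))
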